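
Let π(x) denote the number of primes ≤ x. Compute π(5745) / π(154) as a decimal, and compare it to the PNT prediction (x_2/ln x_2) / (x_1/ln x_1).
π(5745)/π(154) = 756/36 ≈ 21.0000;  PNT prediction ≈ 21.7078.

π(154) = 36 and π(5745) = 756, so π(5745)/π(154) ≈ 21.0000. The PNT-predicted ratio is (5745/ln(5745)) / (154/ln(154)) ≈ 21.7078. The two agree to within a few percent, as expected.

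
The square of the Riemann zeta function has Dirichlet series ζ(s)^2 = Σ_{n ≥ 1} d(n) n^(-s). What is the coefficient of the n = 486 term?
d(486) = 12

ζ(s)^2 = (Σ 1/m^s)(Σ 1/k^s). The coefficient of 1/n^s in the product is the number of ordered pairs (m, k) with mk = n, which equals d(n). For n = 486, divisors are [1, 2, 3, 6, 9, 18, 27, 54, 81, 162, 243, 486], so d(486) = 12.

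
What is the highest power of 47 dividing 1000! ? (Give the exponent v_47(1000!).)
v_47(1000!) = 21

Legendre's formula: v_p(n!) = Σ_{k ≥ 1} ⌊n / p^k⌋. For p = 47, n = 1000, the terms are:
  ⌊1000/47^1⌋ = ⌊1000/47⌋ = 21
(the next term ⌊1000/47^2⌋ = 0, terminating the sum). Summing: v_47(1000!) = 21 = 21.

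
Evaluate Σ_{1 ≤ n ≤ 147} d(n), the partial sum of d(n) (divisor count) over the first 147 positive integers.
Σ_{n ≤ 147} d(n) = 760

Compute d(n) for each 1 ≤ n ≤ 147: d(1) = 1, d(2) = 2, d(3) = 2, d(4) = 3, d(5) = 2, d(6) = 4, d(7) = 2, d(8) = 4, d(9) = 3, d(10) = 4, d(11) = 2, d(12) = 6, d(13) = 2, d(14) = 4, d(15) = 4, d(16) = 5, d(17) = 2, d(18) = 6, d(19) = 2, d(20) = 6, d(21) = 4, d(22) = 4, d(23) = 2, d(24) = 8, d(25) = 3, d(26) = 4, d(27) = 4, d(28) = 6, d(29) = 2, d(30) = 8, d(31) = 2, d(32) = 6, d(33) = 4, d(34) = 4, d(35) = 4, d(36) = 9, d(37) = 2, d(38) = 4, d(39) = 4, d(40) = 8, d(41) = 2, d(42) = 8, d(43) = 2, d(44) = 6, d(45) = 6, d(46) = 4, d(47) = 2, d(48) = 10, d(49) = 3, d(50) = 6, d(51) = 4, d(52) = 6, d(53) = 2, d(54) = 8, d(55) = 4, d(56) = 8, d(57) = 4, d(58) = 4, d(59) = 2, d(60) = 12, d(61) = 2, d(62) = 4, d(63) = 6, d(64) = 7, d(65) = 4, d(66) = 8, d(67) = 2, d(68) = 6, d(69) = 4, d(70) = 8, d(71) = 2, d(72) = 12, d(73) = 2, d(74) = 4, d(75) = 6, d(76) = 6, d(77) = 4, d(78) = 8, d(79) = 2, d(80) = 10, d(81) = 5, d(82) = 4, d(83) = 2, d(84) = 12, d(85) = 4, d(86) = 4, d(87) = 4, d(88) = 8, d(89) = 2, d(90) = 12, d(91) = 4, d(92) = 6, d(93) = 4, d(94) = 4, d(95) = 4, d(96) = 12, d(97) = 2, d(98) = 6, d(99) = 6, d(100) = 9, d(101) = 2, d(102) = 8, d(103) = 2, d(104) = 8, d(105) = 8, d(106) = 4, d(107) = 2, d(108) = 12, d(109) = 2, d(110) = 8, d(111) = 4, d(112) = 10, d(113) = 2, d(114) = 8, d(115) = 4, d(116) = 6, d(117) = 6, d(118) = 4, d(119) = 4, d(120) = 16, d(121) = 3, d(122) = 4, d(123) = 4, d(124) = 6, d(125) = 4, d(126) = 12, d(127) = 2, d(128) = 8, d(129) = 4, d(130) = 8, d(131) = 2, d(132) = 12, d(133) = 4, d(134) = 4, d(135) = 8, d(136) = 8, d(137) = 2, d(138) = 8, d(139) = 2, d(140) = 12, d(141) = 4, d(142) = 4, d(143) = 4, d(144) = 15, d(145) = 4, d(146) = 4, d(147) = 6. Summing all 147 values: 760. (Dirichlet's divisor formula: Σ_{n ≤ x} d(n) = x ln(x) + (2γ − 1) x + O(√x). For x = 147, the asymptotic estimate is ≈ 756.29.)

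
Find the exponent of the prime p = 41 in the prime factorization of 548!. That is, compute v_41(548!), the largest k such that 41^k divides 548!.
v_41(548!) = 13

Legendre's formula: v_p(n!) = Σ_{k ≥ 1} ⌊n / p^k⌋. For p = 41, n = 548, the terms are:
  ⌊548/41^1⌋ = ⌊548/41⌋ = 13
(the next term ⌊548/41^2⌋ = 0, terminating the sum). Summing: v_41(548!) = 13 = 13.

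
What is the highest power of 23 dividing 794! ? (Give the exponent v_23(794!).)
v_23(794!) = 35

Legendre's formula: v_p(n!) = Σ_{k ≥ 1} ⌊n / p^k⌋. For p = 23, n = 794, the terms are:
  ⌊794/23^1⌋ = ⌊794/23⌋ = 34
  ⌊794/23^2⌋ = ⌊794/529⌋ = 1
(the next term ⌊794/23^3⌋ = 0, terminating the sum). Summing: v_23(794!) = 34 + 1 = 35.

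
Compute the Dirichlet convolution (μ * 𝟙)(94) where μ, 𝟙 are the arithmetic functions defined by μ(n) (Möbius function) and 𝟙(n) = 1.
(μ * 𝟙)(94) = 0

Divisors of 94: [1, 2, 47, 94]. For each d | 94:
  d = 1: μ(1) · 𝟙(94/1) = 1 · 1 = 1
  d = 2: μ(2) · 𝟙(94/2) = -1 · 1 = -1
  d = 47: μ(47) · 𝟙(94/47) = -1 · 1 = -1
  d = 94: μ(94) · 𝟙(94/94) = 1 · 1 = 1
Summing: (μ * 𝟙)(94) = 1 + -1 + -1 + 1 = 0.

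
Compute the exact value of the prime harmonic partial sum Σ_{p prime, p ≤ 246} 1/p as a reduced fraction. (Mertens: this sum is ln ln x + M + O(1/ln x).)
Σ 1/p = 506873196134241441348690763593294873492730445394823722837469097176314709804649267964680634478659521/256041159035492609053110100510385311995538591998443060216114576417920917800321526504084465112487730

π(246) = 53, so the primes ≤ 246 are [2, 3, 5, 7, 11, 13, 17, 19, 23, 29, 31, 37, 41, 43, 47, 53, 59, 61, 67, 71, 73, 79, 83, 89, 97, 101, 103, 107, 109, 113, 127, 131, 137, 139, 149, 151, 157, 163, 167, 173, 179, 181, 191, 193, 197, 199, 211, 223, 227, 229, 233, 239, 241]. Summing 1/p over these primes: 506873196134241441348690763593294873492730445394823722837469097176314709804649267964680634478659521/256041159035492609053110100510385311995538591998443060216114576417920917800321526504084465112487730 ≈ 1.9797. Mertens estimate ln ln(246) + 0.2615 ≈ 1.9672.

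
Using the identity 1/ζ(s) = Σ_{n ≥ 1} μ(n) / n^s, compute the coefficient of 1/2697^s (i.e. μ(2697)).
μ(2697) = -1

Factor n = 2697 = 3 · 29 · 31. μ(n) = 0 if any exponent ≥ 2 (not squarefree); otherwise μ(n) = (−1)^{ω(n)} where ω(n) is the number of distinct prime factors. Applying: μ(2697) = -1.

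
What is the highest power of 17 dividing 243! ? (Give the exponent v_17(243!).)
v_17(243!) = 14

Legendre's formula: v_p(n!) = Σ_{k ≥ 1} ⌊n / p^k⌋. For p = 17, n = 243, the terms are:
  ⌊243/17^1⌋ = ⌊243/17⌋ = 14
(the next term ⌊243/17^2⌋ = 0, terminating the sum). Summing: v_17(243!) = 14 = 14.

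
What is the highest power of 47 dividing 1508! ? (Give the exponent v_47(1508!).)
v_47(1508!) = 32

Legendre's formula: v_p(n!) = Σ_{k ≥ 1} ⌊n / p^k⌋. For p = 47, n = 1508, the terms are:
  ⌊1508/47^1⌋ = ⌊1508/47⌋ = 32
(the next term ⌊1508/47^2⌋ = 0, terminating the sum). Summing: v_47(1508!) = 32 = 32.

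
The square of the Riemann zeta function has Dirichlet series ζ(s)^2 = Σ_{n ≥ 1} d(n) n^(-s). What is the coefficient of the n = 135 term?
d(135) = 8

ζ(s)^2 = (Σ 1/m^s)(Σ 1/k^s). The coefficient of 1/n^s in the product is the number of ordered pairs (m, k) with mk = n, which equals d(n). For n = 135, divisors are [1, 3, 5, 9, 15, 27, 45, 135], so d(135) = 8.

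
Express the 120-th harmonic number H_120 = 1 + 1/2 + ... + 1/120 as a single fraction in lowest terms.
H_120 = 18661952910524692834612799443020757786224277983797/3475956553913558034594585593659201286533187398464

Direct summation: H_120 = 1 + 1/2 + ... + 1/120. The least common denominator is lcm(1, ..., 120) = 955888052326228459513511038256280353796626534577600; over this denominator the numerator is 955888052326228459513511038256280353796626534577600 + 477944026163114229756755519128140176898313267288800 + 318629350775409486504503679418760117932208844859200 + 238972013081557114878377759564070088449156633644400 + 191177610465245691902702207651256070759325306915520 + 159314675387704743252251839709380058966104422429600 + 136555436046604065644787291179468621970946647796800 + 119486006540778557439188879782035044224578316822200 + 106209783591803162168167893139586705977402948286400 + 95588805232622845951351103825628035379662653457760 + 86898913847838950864864639841480032163329684961600 + 79657337693852371626125919854690029483052211214800 + 73529850178940650731808541404329257984355887275200 + 68277718023302032822393645589734310985473323898400 + 63725870155081897300900735883752023586441768971840 + 59743003270389278719594439891017522112289158411100 + 56228708960366379971383002250369432576272149092800 + 53104891795901581084083946569793352988701474143200 + 50309897490854129448079528329277913357717186030400 + 47794402616311422975675551912814017689831326728880 + 45518478682201355214929097059822873990315549265600 + 43449456923919475432432319920740016081664842480800 + 41560350101140367804935262532881754512896805851200 + 39828668846926185813062959927345014741526105607400 + 38235522093049138380540441530251214151865061383104 + 36764925089470325365904270702164628992177943637600 + 35403261197267720722722631046528901992467649428800 + 34138859011651016411196822794867155492736661949200 + 32961656976766498603914173732975184613676777054400 + 31862935077540948650450367941876011793220884485920 + 30835098462136401919790678653428398509568597889600 + 29871501635194639359797219945508761056144579205550 + 28966304615946316954954879947160010721109894987200 + 28114354480183189985691501125184716288136074546400 + 27311087209320813128957458235893724394189329559360 + 26552445897950790542041973284896676494350737071600 + 25834812225033201608473271304223793345854771204800 + 25154948745427064724039764164638956678858593015200 + 24509950059646883577269513801443085994785295758400 + 23897201308155711487837775956407008844915663364440 + 23314342739664108768622220445275130580405525233600 + 22759239341100677607464548529911436995157774632800 + 22229954705261126965430489261773961716200617083200 + 21724728461959737716216159960370008040832421240400 + 21241956718360632433633578627917341195480589657280 + 20780175050570183902467631266440877256448402925600 + 20338043666515499138585341239495326676523968820800 + 19914334423463092906531479963672507370763052803700 + 19507919435229152234969613025638374567278092542400 + 19117761046524569190270220765125607075932530691552 + 18742902986788793323794334083456477525424049697600 + 18382462544735162682952135351082314496088971818800 + 18035623628796763387047378080307176486728802539200 + 17701630598633860361361315523264450996233824714400 + 17379782769567790172972927968296006432665936992320 + 17069429505825508205598411397433577746368330974600 + 16769965830284709816026509443092637785905728676800 + 16480828488383249301957086866487592306838388527200 + 16201492412308956940906966750106446674519093806400 + 15931467538770474325225183970938005896610442242960 + 15670295939774237041205098987807874652403713681600 + 15417549231068200959895339326714199254784298944800 + 15172826227400451738309699019940957996771849755200 + 14935750817597319679898609972754380528072289602775 + 14705970035788130146361708280865851596871177455040 + 14483152307973158477477439973580005360554947493600 + 14266985855615350141992702063526572444725769172800 + 14057177240091594992845750562592358144068037273200 + 13853450033713455934978420844293918170965601950400 + 13655543604660406564478729117946862197094664779680 + 13463212004594767035401563919102540194318683585600 + 13276222948975395271020986642448338247175368535800 + 13094356881181211774157685455565484298583925131200 + 12917406112516600804236635652111896672927385602400 + 12745174031016379460180147176750404717288353794368 + 12577474372713532362019882082319478339429296507600 + 12414130549691278694980662834497147451904240708800 + 12254975029823441788634756900721542997392647879200 + 12099848763623145057133051117168105744261095374400 + 11948600654077855743918887978203504422457831682220 + 11801087065755906907574210348842967330822549809600 + 11657171369832054384311110222637565290202762616800 + 11516723522002752524259169135617835587911163067200 + 11379619670550338803732274264955718497578887316400 + 11245741792073275994276600450073886515254429818560 + 11114977352630563482715244630886980858100308541600 + 10987218992255499534638057910991728204558925684800 + 10862364230979868858108079980185004020416210620200 + 10740315194676724264196753238834610716816028478400 + 10620978359180316216816789313958670597740294828640 + 10504264311277235818829791629189893997765126753600 + 10390087525285091951233815633220438628224201462800 + 10278366154045467306596892884476132836522865963200 + 10169021833257749569292670619747663338261984410400 + 10061979498170825889615905665855582671543437206080 + 9957167211731546453265739981836253685381526401850 + 9854516003363179994984649878930725296872438500800 + 9753959717614576117484806512819187283639046271200 + 9655434871982105651651626649053336907036631662400 + 9558880523262284595135110382562803537966265345776 + 9464238141843846133797138992636439146501252817600 + 9371451493394396661897167041728238762712024848800 + 9280466527439111257412728526760003434918704219200 + 9191231272367581341476067675541157248044485909400 + 9103695736440271042985819411964574798063109853120 + 9017811814398381693523689040153588243364401269600 + 8933533199310546350593561105198881811183425556800 + 8850815299316930180680657761632225498116912357200 + 8769615158956224399206523286754865631161711326400 + 8689891384783895086486463984148003216332968496160 + 8611604075011067202824423768074597781951590401600 + 8534714752912754102799205698716788873184165487300 + 8459186303771933270031071135011330564571916235200 + 8384982915142354908013254721546318892952864338400 + 8312070020228073560987052506576350902579361170240 + 8240414244191624650978543433243796153419194263600 + 8169983353215627859089837933814361998261765252800 + 8100746206154478470453483375053223337259546903200 + 8032672708623768567340428892909918939467449870400 + 7965733769385237162612591985469002948305221121480 = 5132037050394290529518519846830708391211676445544175, so H_120 = 5132037050394290529518519846830708391211676445544175/955888052326228459513511038256280353796626534577600; reducing by gcd(5132037050394290529518519846830708391211676445544175, 955888052326228459513511038256280353796626534577600) = 275 gives 18661952910524692834612799443020757786224277983797/3475956553913558034594585593659201286533187398464 ≈ 5.36887. (The PNT-adjacent estimate ln(120) + γ ≈ 5.36471 matches within O(1/n).)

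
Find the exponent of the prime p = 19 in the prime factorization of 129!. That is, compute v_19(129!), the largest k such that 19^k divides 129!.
v_19(129!) = 6

Legendre's formula: v_p(n!) = Σ_{k ≥ 1} ⌊n / p^k⌋. For p = 19, n = 129, the terms are:
  ⌊129/19^1⌋ = ⌊129/19⌋ = 6
(the next term ⌊129/19^2⌋ = 0, terminating the sum). Summing: v_19(129!) = 6 = 6.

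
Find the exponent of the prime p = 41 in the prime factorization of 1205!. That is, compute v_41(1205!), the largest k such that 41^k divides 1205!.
v_41(1205!) = 29

Legendre's formula: v_p(n!) = Σ_{k ≥ 1} ⌊n / p^k⌋. For p = 41, n = 1205, the terms are:
  ⌊1205/41^1⌋ = ⌊1205/41⌋ = 29
(the next term ⌊1205/41^2⌋ = 0, terminating the sum). Summing: v_41(1205!) = 29 = 29.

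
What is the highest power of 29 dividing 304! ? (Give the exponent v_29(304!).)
v_29(304!) = 10

Legendre's formula: v_p(n!) = Σ_{k ≥ 1} ⌊n / p^k⌋. For p = 29, n = 304, the terms are:
  ⌊304/29^1⌋ = ⌊304/29⌋ = 10
(the next term ⌊304/29^2⌋ = 0, terminating the sum). Summing: v_29(304!) = 10 = 10.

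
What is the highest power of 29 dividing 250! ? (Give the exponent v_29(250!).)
v_29(250!) = 8

Legendre's formula: v_p(n!) = Σ_{k ≥ 1} ⌊n / p^k⌋. For p = 29, n = 250, the terms are:
  ⌊250/29^1⌋ = ⌊250/29⌋ = 8
(the next term ⌊250/29^2⌋ = 0, terminating the sum). Summing: v_29(250!) = 8 = 8.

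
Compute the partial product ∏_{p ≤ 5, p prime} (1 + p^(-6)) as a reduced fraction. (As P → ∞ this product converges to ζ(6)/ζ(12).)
∏ = 7414537/7290000

The primes p ≤ 5 are [2, 3, 5]. For each, (1 + 1/p^6) = (p^6 + 1)/p^6. Multiplying these fractions over p ∈ [2, 3, 5] gives 7414537/7290000. (In the limit P → ∞ this tends to ζ(6)/ζ(12).)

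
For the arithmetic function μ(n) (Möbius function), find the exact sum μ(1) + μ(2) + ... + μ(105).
Σ_{n ≤ 105} μ(n) = -3

Compute μ(n) for each 1 ≤ n ≤ 105: μ(1) = 1, μ(2) = -1, μ(3) = -1, μ(4) = 0, μ(5) = -1, μ(6) = 1, μ(7) = -1, μ(8) = 0, μ(9) = 0, μ(10) = 1, μ(11) = -1, μ(12) = 0, μ(13) = -1, μ(14) = 1, μ(15) = 1, μ(16) = 0, μ(17) = -1, μ(18) = 0, μ(19) = -1, μ(20) = 0, μ(21) = 1, μ(22) = 1, μ(23) = -1, μ(24) = 0, μ(25) = 0, μ(26) = 1, μ(27) = 0, μ(28) = 0, μ(29) = -1, μ(30) = -1, μ(31) = -1, μ(32) = 0, μ(33) = 1, μ(34) = 1, μ(35) = 1, μ(36) = 0, μ(37) = -1, μ(38) = 1, μ(39) = 1, μ(40) = 0, μ(41) = -1, μ(42) = -1, μ(43) = -1, μ(44) = 0, μ(45) = 0, μ(46) = 1, μ(47) = -1, μ(48) = 0, μ(49) = 0, μ(50) = 0, μ(51) = 1, μ(52) = 0, μ(53) = -1, μ(54) = 0, μ(55) = 1, μ(56) = 0, μ(57) = 1, μ(58) = 1, μ(59) = -1, μ(60) = 0, μ(61) = -1, μ(62) = 1, μ(63) = 0, μ(64) = 0, μ(65) = 1, μ(66) = -1, μ(67) = -1, μ(68) = 0, μ(69) = 1, μ(70) = -1, μ(71) = -1, μ(72) = 0, μ(73) = -1, μ(74) = 1, μ(75) = 0, μ(76) = 0, μ(77) = 1, μ(78) = -1, μ(79) = -1, μ(80) = 0, μ(81) = 0, μ(82) = 1, μ(83) = -1, μ(84) = 0, μ(85) = 1, μ(86) = 1, μ(87) = 1, μ(88) = 0, μ(89) = -1, μ(90) = 0, μ(91) = 1, μ(92) = 0, μ(93) = 1, μ(94) = 1, μ(95) = 1, μ(96) = 0, μ(97) = -1, μ(98) = 0, μ(99) = 0, μ(100) = 0, μ(101) = -1, μ(102) = -1, μ(103) = -1, μ(104) = 0, μ(105) = -1. Summing all 105 values: -3. (Mertens function M(x) = Σ_{n ≤ x} μ(n); on average M(x) should be small (PNT ⟺ M(x) = o(x)).)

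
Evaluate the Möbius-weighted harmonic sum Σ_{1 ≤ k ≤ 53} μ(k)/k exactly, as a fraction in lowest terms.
Σ μ(k)/k = -214765271462202733/10863052825730014910

Values of μ(k) for 1 ≤ k ≤ 53: μ(1) = 1, μ(2) = -1, μ(3) = -1, μ(5) = -1, μ(6) = 1, μ(7) = -1, μ(10) = 1, μ(11) = -1, μ(13) = -1, μ(14) = 1, μ(15) = 1, μ(17) = -1, μ(19) = -1, μ(21) = 1, μ(22) = 1, μ(23) = -1, μ(26) = 1, μ(29) = -1, μ(30) = -1, μ(31) = -1, μ(33) = 1, μ(34) = 1, μ(35) = 1, μ(37) = -1, μ(38) = 1, μ(39) = 1, μ(41) = -1, μ(42) = -1, μ(43) = -1, μ(46) = 1, μ(47) = -1, μ(51) = 1, μ(53) = -1, with μ = 0 on non-squarefree integers. Summing μ(k)/k for k where μ(k) ≠ 0 gives -214765271462202733/10863052825730014910 ≈ -0.0198. (PNT ⟺ this sum → 0 as n → ∞.)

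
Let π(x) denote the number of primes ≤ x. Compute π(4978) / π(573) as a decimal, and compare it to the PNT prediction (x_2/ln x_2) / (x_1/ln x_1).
π(4978)/π(573) = 666/105 ≈ 6.3429;  PNT prediction ≈ 6.4813.

π(573) = 105 and π(4978) = 666, so π(4978)/π(573) ≈ 6.3429. The PNT-predicted ratio is (4978/ln(4978)) / (573/ln(573)) ≈ 6.4813. The two agree to within a few percent, as expected.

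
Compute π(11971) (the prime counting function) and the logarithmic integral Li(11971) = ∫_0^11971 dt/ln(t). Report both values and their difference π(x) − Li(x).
π(11971) = 1436;  Li(11971) ≈ 1458.01;  π(x) − Li(x) ≈ -22.01.

Direct count of primes ≤ 11971 gives π(11971) = 1436. Numerical evaluation of the logarithmic integral gives Li(11971) ≈ 1458.01. The difference π(x) − Li(x) ≈ -22.01 is typically negative for small/moderate x (Li(x) overestimates), though Littlewood's theorem shows this sign changes infinitely often.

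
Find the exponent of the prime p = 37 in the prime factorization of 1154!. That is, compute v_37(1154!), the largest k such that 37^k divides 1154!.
v_37(1154!) = 31

Legendre's formula: v_p(n!) = Σ_{k ≥ 1} ⌊n / p^k⌋. For p = 37, n = 1154, the terms are:
  ⌊1154/37^1⌋ = ⌊1154/37⌋ = 31
(the next term ⌊1154/37^2⌋ = 0, terminating the sum). Summing: v_37(1154!) = 31 = 31.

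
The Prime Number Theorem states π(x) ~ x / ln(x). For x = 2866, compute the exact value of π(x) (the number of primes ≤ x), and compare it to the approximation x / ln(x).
π(2866) = 416;  x/ln(x) ≈ 360.02;  relative error ≈ 13.46%.

Directly count primes up to 2866: π(2866) = 416. The PNT approximation gives 2866/ln(2866) ≈ 2866/7.96067 ≈ 360.02. Relative error (π(x) − x/ln(x)) / π(x) ≈ 13.46%; the approximation is known to undercount slightly (Li(x) is a better estimate).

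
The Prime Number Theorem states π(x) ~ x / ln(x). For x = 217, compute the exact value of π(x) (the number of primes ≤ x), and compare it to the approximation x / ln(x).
π(217) = 47;  x/ln(x) ≈ 40.34;  relative error ≈ 14.18%.

Directly count primes up to 217: π(217) = 47. The PNT approximation gives 217/ln(217) ≈ 217/5.37990 ≈ 40.34. Relative error (π(x) − x/ln(x)) / π(x) ≈ 14.18%; the approximation is known to undercount slightly (Li(x) is a better estimate).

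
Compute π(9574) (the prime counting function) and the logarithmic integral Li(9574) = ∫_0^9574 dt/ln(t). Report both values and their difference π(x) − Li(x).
π(9574) = 1183;  Li(9574) ≈ 1199.78;  π(x) − Li(x) ≈ -16.78.

Direct count of primes ≤ 9574 gives π(9574) = 1183. Numerical evaluation of the logarithmic integral gives Li(9574) ≈ 1199.78. The difference π(x) − Li(x) ≈ -16.78 is typically negative for small/moderate x (Li(x) overestimates), though Littlewood's theorem shows this sign changes infinitely often.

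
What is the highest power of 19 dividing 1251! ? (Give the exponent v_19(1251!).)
v_19(1251!) = 68

Legendre's formula: v_p(n!) = Σ_{k ≥ 1} ⌊n / p^k⌋. For p = 19, n = 1251, the terms are:
  ⌊1251/19^1⌋ = ⌊1251/19⌋ = 65
  ⌊1251/19^2⌋ = ⌊1251/361⌋ = 3
(the next term ⌊1251/19^3⌋ = 0, terminating the sum). Summing: v_19(1251!) = 65 + 3 = 68.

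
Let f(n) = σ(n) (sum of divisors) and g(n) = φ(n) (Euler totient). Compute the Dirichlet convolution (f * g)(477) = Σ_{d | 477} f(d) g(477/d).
(σ * φ)(477) = 2862

Divisors of 477: [1, 3, 9, 53, 159, 477]. For each d | 477:
  d = 1: σ(1) · φ(477/1) = 1 · 312 = 312
  d = 3: σ(3) · φ(477/3) = 4 · 104 = 416
  d = 9: σ(9) · φ(477/9) = 13 · 52 = 676
  d = 53: σ(53) · φ(477/53) = 54 · 6 = 324
  d = 159: σ(159) · φ(477/159) = 216 · 2 = 432
  d = 477: σ(477) · φ(477/477) = 702 · 1 = 702
Summing: (σ * φ)(477) = 312 + 416 + 676 + 324 + 432 + 702 = 2862.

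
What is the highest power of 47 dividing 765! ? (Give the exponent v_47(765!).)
v_47(765!) = 16

Legendre's formula: v_p(n!) = Σ_{k ≥ 1} ⌊n / p^k⌋. For p = 47, n = 765, the terms are:
  ⌊765/47^1⌋ = ⌊765/47⌋ = 16
(the next term ⌊765/47^2⌋ = 0, terminating the sum). Summing: v_47(765!) = 16 = 16.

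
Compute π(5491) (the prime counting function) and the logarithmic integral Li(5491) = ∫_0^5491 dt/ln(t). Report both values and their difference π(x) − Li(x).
π(5491) = 725;  Li(5491) ≈ 741.61;  π(x) − Li(x) ≈ -16.61.

Direct count of primes ≤ 5491 gives π(5491) = 725. Numerical evaluation of the logarithmic integral gives Li(5491) ≈ 741.61. The difference π(x) − Li(x) ≈ -16.61 is typically negative for small/moderate x (Li(x) overestimates), though Littlewood's theorem shows this sign changes infinitely often.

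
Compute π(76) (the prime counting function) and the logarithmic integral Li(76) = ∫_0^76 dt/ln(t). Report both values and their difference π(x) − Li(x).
π(76) = 21;  Li(76) ≈ 24.76;  π(x) − Li(x) ≈ -3.76.

Direct count of primes ≤ 76 gives π(76) = 21. Numerical evaluation of the logarithmic integral gives Li(76) ≈ 24.76. The difference π(x) − Li(x) ≈ -3.76 is typically negative for small/moderate x (Li(x) overestimates), though Littlewood's theorem shows this sign changes infinitely often.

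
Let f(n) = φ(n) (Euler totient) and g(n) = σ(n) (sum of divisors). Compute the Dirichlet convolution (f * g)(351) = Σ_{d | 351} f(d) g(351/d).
(φ * σ)(351) = 2808

Divisors of 351: [1, 3, 9, 13, 27, 39, 117, 351]. For each d | 351:
  d = 1: φ(1) · σ(351/1) = 1 · 560 = 560
  d = 3: φ(3) · σ(351/3) = 2 · 182 = 364
  d = 9: φ(9) · σ(351/9) = 6 · 56 = 336
  d = 13: φ(13) · σ(351/13) = 12 · 40 = 480
  d = 27: φ(27) · σ(351/27) = 18 · 14 = 252
  d = 39: φ(39) · σ(351/39) = 24 · 13 = 312
  d = 117: φ(117) · σ(351/117) = 72 · 4 = 288
  d = 351: φ(351) · σ(351/351) = 216 · 1 = 216
Summing: (φ * σ)(351) = 560 + 364 + 336 + 480 + 252 + 312 + 288 + 216 = 2808.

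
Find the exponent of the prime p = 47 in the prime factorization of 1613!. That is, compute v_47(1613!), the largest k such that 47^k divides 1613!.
v_47(1613!) = 34

Legendre's formula: v_p(n!) = Σ_{k ≥ 1} ⌊n / p^k⌋. For p = 47, n = 1613, the terms are:
  ⌊1613/47^1⌋ = ⌊1613/47⌋ = 34
(the next term ⌊1613/47^2⌋ = 0, terminating the sum). Summing: v_47(1613!) = 34 = 34.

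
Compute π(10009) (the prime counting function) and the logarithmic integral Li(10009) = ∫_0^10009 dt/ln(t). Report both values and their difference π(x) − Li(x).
π(10009) = 1231;  Li(10009) ≈ 1247.11;  π(x) − Li(x) ≈ -16.11.

Direct count of primes ≤ 10009 gives π(10009) = 1231. Numerical evaluation of the logarithmic integral gives Li(10009) ≈ 1247.11. The difference π(x) − Li(x) ≈ -16.11 is typically negative for small/moderate x (Li(x) overestimates), though Littlewood's theorem shows this sign changes infinitely often.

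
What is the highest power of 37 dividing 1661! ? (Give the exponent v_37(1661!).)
v_37(1661!) = 45

Legendre's formula: v_p(n!) = Σ_{k ≥ 1} ⌊n / p^k⌋. For p = 37, n = 1661, the terms are:
  ⌊1661/37^1⌋ = ⌊1661/37⌋ = 44
  ⌊1661/37^2⌋ = ⌊1661/1369⌋ = 1
(the next term ⌊1661/37^3⌋ = 0, terminating the sum). Summing: v_37(1661!) = 44 + 1 = 45.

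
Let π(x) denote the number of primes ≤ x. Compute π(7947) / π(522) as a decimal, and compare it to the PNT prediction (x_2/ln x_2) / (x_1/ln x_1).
π(7947)/π(522) = 1003/98 ≈ 10.2347;  PNT prediction ≈ 10.6082.

π(522) = 98 and π(7947) = 1003, so π(7947)/π(522) ≈ 10.2347. The PNT-predicted ratio is (7947/ln(7947)) / (522/ln(522)) ≈ 10.6082. The two agree to within a few percent, as expected.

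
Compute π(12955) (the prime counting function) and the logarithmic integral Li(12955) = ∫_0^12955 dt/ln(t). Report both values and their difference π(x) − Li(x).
π(12955) = 1542;  Li(12955) ≈ 1562.36;  π(x) − Li(x) ≈ -20.36.

Direct count of primes ≤ 12955 gives π(12955) = 1542. Numerical evaluation of the logarithmic integral gives Li(12955) ≈ 1562.36. The difference π(x) − Li(x) ≈ -20.36 is typically negative for small/moderate x (Li(x) overestimates), though Littlewood's theorem shows this sign changes infinitely often.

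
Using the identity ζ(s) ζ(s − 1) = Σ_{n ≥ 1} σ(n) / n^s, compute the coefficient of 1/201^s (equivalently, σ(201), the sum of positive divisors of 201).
σ(201) = 272

In the product (Σ m^0/m^s)(Σ k / k^s) = Σ (Σ_{d | n} d) / n^s, the coefficient of 1/n^s is σ(n) = Σ_{d | n} d. For n = 201, divisors are [1, 3, 67, 201]; summing: σ(201) = 272.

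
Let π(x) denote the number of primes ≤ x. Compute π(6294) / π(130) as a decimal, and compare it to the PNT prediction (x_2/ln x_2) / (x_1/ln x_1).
π(6294)/π(130) = 818/31 ≈ 26.3871;  PNT prediction ≈ 26.9411.

π(130) = 31 and π(6294) = 818, so π(6294)/π(130) ≈ 26.3871. The PNT-predicted ratio is (6294/ln(6294)) / (130/ln(130)) ≈ 26.9411. The two agree to within a few percent, as expected.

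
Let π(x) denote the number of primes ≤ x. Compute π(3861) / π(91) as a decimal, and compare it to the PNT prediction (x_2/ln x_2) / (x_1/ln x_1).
π(3861)/π(91) = 535/24 ≈ 22.2917;  PNT prediction ≈ 23.1743.

π(91) = 24 and π(3861) = 535, so π(3861)/π(91) ≈ 22.2917. The PNT-predicted ratio is (3861/ln(3861)) / (91/ln(91)) ≈ 23.1743. The two agree to within a few percent, as expected.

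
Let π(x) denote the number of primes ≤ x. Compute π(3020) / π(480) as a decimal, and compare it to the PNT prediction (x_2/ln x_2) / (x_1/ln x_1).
π(3020)/π(480) = 433/92 ≈ 4.7065;  PNT prediction ≈ 4.8475.

π(480) = 92 and π(3020) = 433, so π(3020)/π(480) ≈ 4.7065. The PNT-predicted ratio is (3020/ln(3020)) / (480/ln(480)) ≈ 4.8475. The two agree to within a few percent, as expected.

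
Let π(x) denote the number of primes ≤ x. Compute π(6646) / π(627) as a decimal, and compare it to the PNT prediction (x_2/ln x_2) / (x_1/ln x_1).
π(6646)/π(627) = 856/114 ≈ 7.5088;  PNT prediction ≈ 7.7566.

π(627) = 114 and π(6646) = 856, so π(6646)/π(627) ≈ 7.5088. The PNT-predicted ratio is (6646/ln(6646)) / (627/ln(627)) ≈ 7.7566. The two agree to within a few percent, as expected.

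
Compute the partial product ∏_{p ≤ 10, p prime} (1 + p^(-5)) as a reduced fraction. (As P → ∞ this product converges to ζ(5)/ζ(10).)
∏ = 1468981382/1418090625

The primes p ≤ 10 are [2, 3, 5, 7]. For each, (1 + 1/p^5) = (p^5 + 1)/p^5. Multiplying these fractions over p ∈ [2, 3, 5, 7] gives 1468981382/1418090625. (In the limit P → ∞ this tends to ζ(5)/ζ(10).)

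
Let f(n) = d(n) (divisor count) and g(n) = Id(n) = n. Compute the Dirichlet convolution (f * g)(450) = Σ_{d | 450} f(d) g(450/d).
(d * Id)(450) = 2736

Divisors of 450: [1, 2, 3, 5, 6, 9, 10, 15, 18, 25, 30, 45, 50, 75, 90, 150, 225, 450]. For each d | 450:
  d = 1: d(1) · Id(450/1) = 1 · 450 = 450
  d = 2: d(2) · Id(450/2) = 2 · 225 = 450
  d = 3: d(3) · Id(450/3) = 2 · 150 = 300
  d = 5: d(5) · Id(450/5) = 2 · 90 = 180
  d = 6: d(6) · Id(450/6) = 4 · 75 = 300
  d = 9: d(9) · Id(450/9) = 3 · 50 = 150
  d = 10: d(10) · Id(450/10) = 4 · 45 = 180
  d = 15: d(15) · Id(450/15) = 4 · 30 = 120
  d = 18: d(18) · Id(450/18) = 6 · 25 = 150
  d = 25: d(25) · Id(450/25) = 3 · 18 = 54
  d = 30: d(30) · Id(450/30) = 8 · 15 = 120
  d = 45: d(45) · Id(450/45) = 6 · 10 = 60
  d = 50: d(50) · Id(450/50) = 6 · 9 = 54
  d = 75: d(75) · Id(450/75) = 6 · 6 = 36
  d = 90: d(90) · Id(450/90) = 12 · 5 = 60
  d = 150: d(150) · Id(450/150) = 12 · 3 = 36
  d = 225: d(225) · Id(450/225) = 9 · 2 = 18
  d = 450: d(450) · Id(450/450) = 18 · 1 = 18
Summing: (d * Id)(450) = 450 + 450 + 300 + 180 + 300 + 150 + 180 + 120 + 150 + 54 + 120 + 60 + 54 + 36 + 60 + 36 + 18 + 18 = 2736.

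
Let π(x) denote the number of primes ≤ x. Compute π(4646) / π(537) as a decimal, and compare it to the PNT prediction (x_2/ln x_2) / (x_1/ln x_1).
π(4646)/π(537) = 627/99 ≈ 6.3333;  PNT prediction ≈ 6.4409.

π(537) = 99 and π(4646) = 627, so π(4646)/π(537) ≈ 6.3333. The PNT-predicted ratio is (4646/ln(4646)) / (537/ln(537)) ≈ 6.4409. The two agree to within a few percent, as expected.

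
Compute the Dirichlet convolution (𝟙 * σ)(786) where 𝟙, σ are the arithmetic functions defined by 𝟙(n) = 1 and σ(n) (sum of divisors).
(𝟙 * σ)(786) = 2660

Divisors of 786: [1, 2, 3, 6, 131, 262, 393, 786]. For each d | 786:
  d = 1: 𝟙(1) · σ(786/1) = 1 · 1584 = 1584
  d = 2: 𝟙(2) · σ(786/2) = 1 · 528 = 528
  d = 3: 𝟙(3) · σ(786/3) = 1 · 396 = 396
  d = 6: 𝟙(6) · σ(786/6) = 1 · 132 = 132
  d = 131: 𝟙(131) · σ(786/131) = 1 · 12 = 12
  d = 262: 𝟙(262) · σ(786/262) = 1 · 4 = 4
  d = 393: 𝟙(393) · σ(786/393) = 1 · 3 = 3
  d = 786: 𝟙(786) · σ(786/786) = 1 · 1 = 1
Summing: (𝟙 * σ)(786) = 1584 + 528 + 396 + 132 + 12 + 4 + 3 + 1 = 2660.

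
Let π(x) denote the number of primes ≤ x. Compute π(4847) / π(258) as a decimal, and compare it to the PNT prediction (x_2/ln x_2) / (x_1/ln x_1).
π(4847)/π(258) = 650/55 ≈ 11.8182;  PNT prediction ≈ 12.2933.

π(258) = 55 and π(4847) = 650, so π(4847)/π(258) ≈ 11.8182. The PNT-predicted ratio is (4847/ln(4847)) / (258/ln(258)) ≈ 12.2933. The two agree to within a few percent, as expected.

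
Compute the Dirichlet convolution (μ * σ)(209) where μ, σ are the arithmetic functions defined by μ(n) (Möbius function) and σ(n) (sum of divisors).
(μ * σ)(209) = 209

Divisors of 209: [1, 11, 19, 209]. For each d | 209:
  d = 1: μ(1) · σ(209/1) = 1 · 240 = 240
  d = 11: μ(11) · σ(209/11) = -1 · 20 = -20
  d = 19: μ(19) · σ(209/19) = -1 · 12 = -12
  d = 209: μ(209) · σ(209/209) = 1 · 1 = 1
Summing: (μ * σ)(209) = 240 + -20 + -12 + 1 = 209.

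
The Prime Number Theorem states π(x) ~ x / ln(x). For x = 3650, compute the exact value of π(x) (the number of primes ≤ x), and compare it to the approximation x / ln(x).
π(3650) = 510;  x/ln(x) ≈ 444.99;  relative error ≈ 12.75%.

Directly count primes up to 3650: π(3650) = 510. The PNT approximation gives 3650/ln(3650) ≈ 3650/8.20248 ≈ 444.99. Relative error (π(x) − x/ln(x)) / π(x) ≈ 12.75%; the approximation is known to undercount slightly (Li(x) is a better estimate).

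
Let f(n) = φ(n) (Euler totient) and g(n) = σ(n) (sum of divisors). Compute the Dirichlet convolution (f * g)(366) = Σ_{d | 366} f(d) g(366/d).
(φ * σ)(366) = 2928

Divisors of 366: [1, 2, 3, 6, 61, 122, 183, 366]. For each d | 366:
  d = 1: φ(1) · σ(366/1) = 1 · 744 = 744
  d = 2: φ(2) · σ(366/2) = 1 · 248 = 248
  d = 3: φ(3) · σ(366/3) = 2 · 186 = 372
  d = 6: φ(6) · σ(366/6) = 2 · 62 = 124
  d = 61: φ(61) · σ(366/61) = 60 · 12 = 720
  d = 122: φ(122) · σ(366/122) = 60 · 4 = 240
  d = 183: φ(183) · σ(366/183) = 120 · 3 = 360
  d = 366: φ(366) · σ(366/366) = 120 · 1 = 120
Summing: (φ * σ)(366) = 744 + 248 + 372 + 124 + 720 + 240 + 360 + 120 = 2928.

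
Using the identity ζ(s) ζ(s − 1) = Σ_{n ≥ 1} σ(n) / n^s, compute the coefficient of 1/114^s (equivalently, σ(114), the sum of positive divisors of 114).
σ(114) = 240

In the product (Σ m^0/m^s)(Σ k / k^s) = Σ (Σ_{d | n} d) / n^s, the coefficient of 1/n^s is σ(n) = Σ_{d | n} d. For n = 114, divisors are [1, 2, 3, 6, 19, 38, 57, 114]; summing: σ(114) = 240.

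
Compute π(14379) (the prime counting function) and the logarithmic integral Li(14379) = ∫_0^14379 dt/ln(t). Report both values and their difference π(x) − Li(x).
π(14379) = 1684;  Li(14379) ≈ 1711.90;  π(x) − Li(x) ≈ -27.90.

Direct count of primes ≤ 14379 gives π(14379) = 1684. Numerical evaluation of the logarithmic integral gives Li(14379) ≈ 1711.90. The difference π(x) − Li(x) ≈ -27.90 is typically negative for small/moderate x (Li(x) overestimates), though Littlewood's theorem shows this sign changes infinitely often.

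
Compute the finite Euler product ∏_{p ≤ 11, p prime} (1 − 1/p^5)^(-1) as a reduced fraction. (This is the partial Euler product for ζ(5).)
∏ = 20590675875/19857468221

The primes p ≤ 11 are [2, 3, 5, 7, 11]. For each prime, (1 − 1/p^5)^(-1) = p^5 / (p^5 − 1). The product is (1 − 1/2^5)^(-1), (1 − 1/3^5)^(-1), (1 − 1/5^5)^(-1), (1 − 1/7^5)^(-1), (1 − 1/11^5)^(-1) = ∏ p^5 / (p^5 − 1) = 20590675875/19857468221.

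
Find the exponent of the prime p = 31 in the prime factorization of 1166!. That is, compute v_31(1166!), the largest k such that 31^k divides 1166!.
v_31(1166!) = 38

Legendre's formula: v_p(n!) = Σ_{k ≥ 1} ⌊n / p^k⌋. For p = 31, n = 1166, the terms are:
  ⌊1166/31^1⌋ = ⌊1166/31⌋ = 37
  ⌊1166/31^2⌋ = ⌊1166/961⌋ = 1
(the next term ⌊1166/31^3⌋ = 0, terminating the sum). Summing: v_31(1166!) = 37 + 1 = 38.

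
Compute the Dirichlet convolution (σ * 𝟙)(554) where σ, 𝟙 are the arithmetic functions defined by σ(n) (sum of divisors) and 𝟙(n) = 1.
(σ * 𝟙)(554) = 1116

Divisors of 554: [1, 2, 277, 554]. For each d | 554:
  d = 1: σ(1) · 𝟙(554/1) = 1 · 1 = 1
  d = 2: σ(2) · 𝟙(554/2) = 3 · 1 = 3
  d = 277: σ(277) · 𝟙(554/277) = 278 · 1 = 278
  d = 554: σ(554) · 𝟙(554/554) = 834 · 1 = 834
Summing: (σ * 𝟙)(554) = 1 + 3 + 278 + 834 = 1116.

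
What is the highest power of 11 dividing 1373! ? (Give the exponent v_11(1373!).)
v_11(1373!) = 136

Legendre's formula: v_p(n!) = Σ_{k ≥ 1} ⌊n / p^k⌋. For p = 11, n = 1373, the terms are:
  ⌊1373/11^1⌋ = ⌊1373/11⌋ = 124
  ⌊1373/11^2⌋ = ⌊1373/121⌋ = 11
  ⌊1373/11^3⌋ = ⌊1373/1331⌋ = 1
(the next term ⌊1373/11^4⌋ = 0, terminating the sum). Summing: v_11(1373!) = 124 + 11 + 1 = 136.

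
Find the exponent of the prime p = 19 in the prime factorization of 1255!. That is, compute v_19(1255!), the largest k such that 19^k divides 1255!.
v_19(1255!) = 69

Legendre's formula: v_p(n!) = Σ_{k ≥ 1} ⌊n / p^k⌋. For p = 19, n = 1255, the terms are:
  ⌊1255/19^1⌋ = ⌊1255/19⌋ = 66
  ⌊1255/19^2⌋ = ⌊1255/361⌋ = 3
(the next term ⌊1255/19^3⌋ = 0, terminating the sum). Summing: v_19(1255!) = 66 + 3 = 69.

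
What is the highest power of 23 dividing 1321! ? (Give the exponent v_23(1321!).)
v_23(1321!) = 59

Legendre's formula: v_p(n!) = Σ_{k ≥ 1} ⌊n / p^k⌋. For p = 23, n = 1321, the terms are:
  ⌊1321/23^1⌋ = ⌊1321/23⌋ = 57
  ⌊1321/23^2⌋ = ⌊1321/529⌋ = 2
(the next term ⌊1321/23^3⌋ = 0, terminating the sum). Summing: v_23(1321!) = 57 + 2 = 59.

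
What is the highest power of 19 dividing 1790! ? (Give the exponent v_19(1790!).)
v_19(1790!) = 98

Legendre's formula: v_p(n!) = Σ_{k ≥ 1} ⌊n / p^k⌋. For p = 19, n = 1790, the terms are:
  ⌊1790/19^1⌋ = ⌊1790/19⌋ = 94
  ⌊1790/19^2⌋ = ⌊1790/361⌋ = 4
(the next term ⌊1790/19^3⌋ = 0, terminating the sum). Summing: v_19(1790!) = 94 + 4 = 98.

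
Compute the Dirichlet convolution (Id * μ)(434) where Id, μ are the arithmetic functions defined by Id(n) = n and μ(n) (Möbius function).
(Id * μ)(434) = 180

Divisors of 434: [1, 2, 7, 14, 31, 62, 217, 434]. For each d | 434:
  d = 1: Id(1) · μ(434/1) = 1 · -1 = -1
  d = 2: Id(2) · μ(434/2) = 2 · 1 = 2
  d = 7: Id(7) · μ(434/7) = 7 · 1 = 7
  d = 14: Id(14) · μ(434/14) = 14 · -1 = -14
  d = 31: Id(31) · μ(434/31) = 31 · 1 = 31
  d = 62: Id(62) · μ(434/62) = 62 · -1 = -62
  d = 217: Id(217) · μ(434/217) = 217 · -1 = -217
  d = 434: Id(434) · μ(434/434) = 434 · 1 = 434
Summing: (Id * μ)(434) = -1 + 2 + 7 + -14 + 31 + -62 + -217 + 434 = 180.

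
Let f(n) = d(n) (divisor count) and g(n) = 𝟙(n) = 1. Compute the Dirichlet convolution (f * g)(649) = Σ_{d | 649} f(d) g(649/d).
(d * 𝟙)(649) = 9

Divisors of 649: [1, 11, 59, 649]. For each d | 649:
  d = 1: d(1) · 𝟙(649/1) = 1 · 1 = 1
  d = 11: d(11) · 𝟙(649/11) = 2 · 1 = 2
  d = 59: d(59) · 𝟙(649/59) = 2 · 1 = 2
  d = 649: d(649) · 𝟙(649/649) = 4 · 1 = 4
Summing: (d * 𝟙)(649) = 1 + 2 + 2 + 4 = 9.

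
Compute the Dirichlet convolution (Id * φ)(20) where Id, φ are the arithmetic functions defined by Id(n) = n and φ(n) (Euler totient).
(Id * φ)(20) = 72

Divisors of 20: [1, 2, 4, 5, 10, 20]. For each d | 20:
  d = 1: Id(1) · φ(20/1) = 1 · 8 = 8
  d = 2: Id(2) · φ(20/2) = 2 · 4 = 8
  d = 4: Id(4) · φ(20/4) = 4 · 4 = 16
  d = 5: Id(5) · φ(20/5) = 5 · 2 = 10
  d = 10: Id(10) · φ(20/10) = 10 · 1 = 10
  d = 20: Id(20) · φ(20/20) = 20 · 1 = 20
Summing: (Id * φ)(20) = 8 + 8 + 16 + 10 + 10 + 20 = 72.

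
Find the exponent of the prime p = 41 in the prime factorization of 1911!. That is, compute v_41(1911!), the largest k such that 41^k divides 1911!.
v_41(1911!) = 47

Legendre's formula: v_p(n!) = Σ_{k ≥ 1} ⌊n / p^k⌋. For p = 41, n = 1911, the terms are:
  ⌊1911/41^1⌋ = ⌊1911/41⌋ = 46
  ⌊1911/41^2⌋ = ⌊1911/1681⌋ = 1
(the next term ⌊1911/41^3⌋ = 0, terminating the sum). Summing: v_41(1911!) = 46 + 1 = 47.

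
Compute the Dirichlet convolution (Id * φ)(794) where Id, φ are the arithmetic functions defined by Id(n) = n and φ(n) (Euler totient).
(Id * φ)(794) = 2379

Divisors of 794: [1, 2, 397, 794]. For each d | 794:
  d = 1: Id(1) · φ(794/1) = 1 · 396 = 396
  d = 2: Id(2) · φ(794/2) = 2 · 396 = 792
  d = 397: Id(397) · φ(794/397) = 397 · 1 = 397
  d = 794: Id(794) · φ(794/794) = 794 · 1 = 794
Summing: (Id * φ)(794) = 396 + 792 + 397 + 794 = 2379.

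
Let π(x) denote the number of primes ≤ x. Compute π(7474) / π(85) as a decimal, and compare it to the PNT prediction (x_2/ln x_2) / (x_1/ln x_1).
π(7474)/π(85) = 945/23 ≈ 41.0870;  PNT prediction ≈ 43.7977.

π(85) = 23 and π(7474) = 945, so π(7474)/π(85) ≈ 41.0870. The PNT-predicted ratio is (7474/ln(7474)) / (85/ln(85)) ≈ 43.7977. The two agree to within a few percent, as expected.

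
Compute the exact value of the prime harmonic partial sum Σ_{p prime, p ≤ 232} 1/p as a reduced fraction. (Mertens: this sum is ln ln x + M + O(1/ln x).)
Σ 1/p = 37527519788898476695193360507423991967783840502510585362878348092116031948860199524739442233/19078266889580195013601891820992757757219839668357012055907516904309700014933909014729740190

π(232) = 50, so the primes ≤ 232 are [2, 3, 5, 7, 11, 13, 17, 19, 23, 29, 31, 37, 41, 43, 47, 53, 59, 61, 67, 71, 73, 79, 83, 89, 97, 101, 103, 107, 109, 113, 127, 131, 137, 139, 149, 151, 157, 163, 167, 173, 179, 181, 191, 193, 197, 199, 211, 223, 227, 229]. Summing 1/p over these primes: 37527519788898476695193360507423991967783840502510585362878348092116031948860199524739442233/19078266889580195013601891820992757757219839668357012055907516904309700014933909014729740190 ≈ 1.9670. Mertens estimate ln ln(232) + 0.2615 ≈ 1.9565.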